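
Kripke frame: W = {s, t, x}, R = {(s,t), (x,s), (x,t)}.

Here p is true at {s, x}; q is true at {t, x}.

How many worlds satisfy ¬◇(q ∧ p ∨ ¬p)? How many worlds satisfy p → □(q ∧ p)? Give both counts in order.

For ¬◇(q ∧ p ∨ ¬p):
s: ◇(q ∧ p ∨ ¬p) is T. ✗
t: ◇(q ∧ p ∨ ¬p) is F. ✓
x: ◇(q ∧ p ∨ ¬p) is T. ✗
— 1 world.
For p → □(q ∧ p):
s: p is T, □(q ∧ p) is F. ✗
t: p is F, □(q ∧ p) is T. ✓
x: p is T, □(q ∧ p) is F. ✗
— 1 world.

1 and 1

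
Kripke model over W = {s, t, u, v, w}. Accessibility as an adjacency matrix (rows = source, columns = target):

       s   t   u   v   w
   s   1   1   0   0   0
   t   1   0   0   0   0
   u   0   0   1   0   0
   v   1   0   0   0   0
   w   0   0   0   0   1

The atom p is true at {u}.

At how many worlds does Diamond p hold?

1

s: successors {s, t}; p there: s:F, t:F. ✗
t: successors {s}; p there: s:F. ✗
u: successors {u}; p there: u:T. ✓
v: successors {s}; p there: s:F. ✗
w: successors {w}; p there: w:F. ✗
Satisfying worlds: {u}.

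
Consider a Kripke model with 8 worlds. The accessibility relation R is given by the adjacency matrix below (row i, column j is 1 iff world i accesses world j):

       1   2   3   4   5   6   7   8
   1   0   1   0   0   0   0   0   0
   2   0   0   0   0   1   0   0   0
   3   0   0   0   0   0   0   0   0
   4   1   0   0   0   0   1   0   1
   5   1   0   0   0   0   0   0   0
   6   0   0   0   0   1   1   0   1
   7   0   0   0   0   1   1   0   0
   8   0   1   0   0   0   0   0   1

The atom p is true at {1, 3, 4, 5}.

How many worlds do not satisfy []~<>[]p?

1: successors {2}; ~<>[]p there: 2:F. ✗
2: successors {5}; ~<>[]p there: 5:T. ✓
3: no successors, so []~<>[]p holds vacuously. ✓
4: successors {1, 6, 8}; ~<>[]p there: 1:F, 6:F, 8:F. ✗
5: successors {1}; ~<>[]p there: 1:F. ✗
6: successors {5, 6, 8}; ~<>[]p there: 5:T, 6:F, 8:F. ✗
7: successors {5, 6}; ~<>[]p there: 5:T, 6:F. ✗
8: successors {2, 8}; ~<>[]p there: 2:F, 8:F. ✗
Satisfying worlds: {2, 3}.
So []~<>[]p fails at the other 6 worlds.

6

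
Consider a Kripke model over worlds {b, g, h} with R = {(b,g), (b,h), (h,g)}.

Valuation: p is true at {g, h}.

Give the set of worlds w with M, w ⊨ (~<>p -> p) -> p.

b: ~<>p -> p is T, p is F. ✗
g: ~<>p -> p is T, p is T. ✓
h: ~<>p -> p is T, p is T. ✓

{g, h}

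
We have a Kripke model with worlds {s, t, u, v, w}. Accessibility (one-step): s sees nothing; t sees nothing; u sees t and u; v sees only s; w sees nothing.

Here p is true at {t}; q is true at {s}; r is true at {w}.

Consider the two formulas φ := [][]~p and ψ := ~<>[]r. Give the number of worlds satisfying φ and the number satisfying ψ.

4 and 3

For [][]~p:
s: no successors, so [][]~p holds vacuously. ✓
t: no successors, so [][]~p holds vacuously. ✓
u: successors {t, u}; []~p there: t:T, u:F. ✗
v: successors {s}; []~p there: s:T. ✓
w: no successors, so [][]~p holds vacuously. ✓
— 4 worlds.
For ~<>[]r:
s: <>[]r is F. ✓
t: <>[]r is F. ✓
u: <>[]r is T. ✗
v: <>[]r is T. ✗
w: <>[]r is F. ✓
— 3 worlds.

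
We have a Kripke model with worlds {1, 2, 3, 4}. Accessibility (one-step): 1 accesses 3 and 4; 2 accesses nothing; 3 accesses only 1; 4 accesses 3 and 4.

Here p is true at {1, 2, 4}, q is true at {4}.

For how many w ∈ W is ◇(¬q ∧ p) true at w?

1

1: successors {3, 4}; ¬q ∧ p there: 3:F, 4:F. ✗
2: no successors, so ◇(¬q ∧ p) fails. ✗
3: successors {1}; ¬q ∧ p there: 1:T. ✓
4: successors {3, 4}; ¬q ∧ p there: 3:F, 4:F. ✗
Satisfying worlds: {3}.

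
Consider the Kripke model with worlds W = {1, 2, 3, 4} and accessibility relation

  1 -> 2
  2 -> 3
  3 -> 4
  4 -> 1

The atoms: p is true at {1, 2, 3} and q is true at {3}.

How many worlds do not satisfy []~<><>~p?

1

1: successors {2}; ~<><>~p there: 2:F. ✗
2: successors {3}; ~<><>~p there: 3:T. ✓
3: successors {4}; ~<><>~p there: 4:T. ✓
4: successors {1}; ~<><>~p there: 1:T. ✓
Satisfying worlds: {2, 3, 4}.
So []~<><>~p fails at the other 1 world.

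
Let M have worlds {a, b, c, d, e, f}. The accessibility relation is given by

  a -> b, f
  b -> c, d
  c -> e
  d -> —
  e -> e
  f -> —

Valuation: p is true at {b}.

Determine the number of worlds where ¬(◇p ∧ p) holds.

a: ◇p ∧ p is F. ✓
b: ◇p ∧ p is F. ✓
c: ◇p ∧ p is F. ✓
d: ◇p ∧ p is F. ✓
e: ◇p ∧ p is F. ✓
f: ◇p ∧ p is F. ✓
Satisfying worlds: {a, b, c, d, e, f}.

6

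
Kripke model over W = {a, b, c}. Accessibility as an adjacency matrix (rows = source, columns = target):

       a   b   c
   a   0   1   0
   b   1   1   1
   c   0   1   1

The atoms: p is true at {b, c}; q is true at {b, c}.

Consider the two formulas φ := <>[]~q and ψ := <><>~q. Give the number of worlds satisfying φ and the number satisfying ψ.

For <>[]~q:
a: successors {b}; []~q there: b:F. ✗
b: successors {a, b, c}; []~q there: a:F, b:F, c:F. ✗
c: successors {b, c}; []~q there: b:F, c:F. ✗
— 0 worlds.
For <><>~q:
a: successors {b}; <>~q there: b:T. ✓
b: successors {a, b, c}; <>~q there: a:F, b:T, c:F. ✓
c: successors {b, c}; <>~q there: b:T, c:F. ✓
— 3 worlds.

0 and 3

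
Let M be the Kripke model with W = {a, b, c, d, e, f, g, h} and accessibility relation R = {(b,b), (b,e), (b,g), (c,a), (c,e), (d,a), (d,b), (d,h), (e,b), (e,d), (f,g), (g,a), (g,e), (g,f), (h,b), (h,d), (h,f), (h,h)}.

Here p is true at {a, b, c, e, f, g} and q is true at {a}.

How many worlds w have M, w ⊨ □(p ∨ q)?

5

a: no successors, so □(p ∨ q) holds vacuously. ✓
b: successors {b, e, g}; p ∨ q there: b:T, e:T, g:T. ✓
c: successors {a, e}; p ∨ q there: a:T, e:T. ✓
d: successors {a, b, h}; p ∨ q there: a:T, b:T, h:F. ✗
e: successors {b, d}; p ∨ q there: b:T, d:F. ✗
f: successors {g}; p ∨ q there: g:T. ✓
g: successors {a, e, f}; p ∨ q there: a:T, e:T, f:T. ✓
h: successors {b, d, f, h}; p ∨ q there: b:T, d:F, f:T, h:F. ✗
Satisfying worlds: {a, b, c, f, g}.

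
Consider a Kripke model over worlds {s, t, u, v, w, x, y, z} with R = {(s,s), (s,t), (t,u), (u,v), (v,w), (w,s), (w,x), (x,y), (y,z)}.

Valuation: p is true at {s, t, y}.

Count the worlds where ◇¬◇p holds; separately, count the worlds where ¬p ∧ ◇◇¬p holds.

5 and 3

For ◇¬◇p:
s: successors {s, t}; ¬◇p there: s:F, t:T. ✓
t: successors {u}; ¬◇p there: u:T. ✓
u: successors {v}; ¬◇p there: v:T. ✓
v: successors {w}; ¬◇p there: w:F. ✗
w: successors {s, x}; ¬◇p there: s:F, x:F. ✗
x: successors {y}; ¬◇p there: y:T. ✓
y: successors {z}; ¬◇p there: z:T. ✓
z: no successors, so ◇¬◇p fails. ✗
— 5 worlds.
For ¬p ∧ ◇◇¬p:
s: ¬p is F, ◇◇¬p is T. ✗
t: ¬p is F, ◇◇¬p is T. ✗
u: ¬p is T, ◇◇¬p is T. ✓
v: ¬p is T, ◇◇¬p is T. ✓
w: ¬p is T, ◇◇¬p is F. ✗
x: ¬p is T, ◇◇¬p is T. ✓
y: ¬p is F, ◇◇¬p is F. ✗
z: ¬p is T, ◇◇¬p is F. ✗
— 3 worlds.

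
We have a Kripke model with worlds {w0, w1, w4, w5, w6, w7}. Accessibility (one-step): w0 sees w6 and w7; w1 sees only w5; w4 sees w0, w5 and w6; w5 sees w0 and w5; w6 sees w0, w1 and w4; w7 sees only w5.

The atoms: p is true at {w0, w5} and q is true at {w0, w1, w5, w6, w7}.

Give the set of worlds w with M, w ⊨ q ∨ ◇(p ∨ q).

{w0, w1, w4, w5, w6, w7}

w0: q is T, ◇(p ∨ q) is T. ✓
w1: q is T, ◇(p ∨ q) is T. ✓
w4: q is F, ◇(p ∨ q) is T. ✓
w5: q is T, ◇(p ∨ q) is T. ✓
w6: q is T, ◇(p ∨ q) is T. ✓
w7: q is T, ◇(p ∨ q) is T. ✓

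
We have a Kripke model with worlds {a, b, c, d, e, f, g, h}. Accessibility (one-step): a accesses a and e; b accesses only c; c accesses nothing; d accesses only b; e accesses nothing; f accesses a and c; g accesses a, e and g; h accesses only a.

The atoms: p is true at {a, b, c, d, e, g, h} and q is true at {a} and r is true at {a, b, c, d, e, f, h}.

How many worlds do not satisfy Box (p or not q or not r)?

a: successors {a, e}; p or not q or not r there: a:T, e:T. ✓
b: successors {c}; p or not q or not r there: c:T. ✓
c: no successors, so Box (p or not q or not r) holds vacuously. ✓
d: successors {b}; p or not q or not r there: b:T. ✓
e: no successors, so Box (p or not q or not r) holds vacuously. ✓
f: successors {a, c}; p or not q or not r there: a:T, c:T. ✓
g: successors {a, e, g}; p or not q or not r there: a:T, e:T, g:T. ✓
h: successors {a}; p or not q or not r there: a:T. ✓
Satisfying worlds: {a, b, c, d, e, f, g, h}.
So Box (p or not q or not r) fails at the other 0 worlds.

0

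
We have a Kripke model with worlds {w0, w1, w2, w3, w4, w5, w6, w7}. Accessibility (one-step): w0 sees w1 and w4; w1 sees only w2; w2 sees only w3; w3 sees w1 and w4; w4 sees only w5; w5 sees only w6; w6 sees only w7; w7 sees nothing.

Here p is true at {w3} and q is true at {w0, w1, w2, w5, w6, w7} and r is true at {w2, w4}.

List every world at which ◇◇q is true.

{w0, w2, w3, w4, w5}

w0: successors {w1, w4}; ◇q there: w1:T, w4:T. ✓
w1: successors {w2}; ◇q there: w2:F. ✗
w2: successors {w3}; ◇q there: w3:T. ✓
w3: successors {w1, w4}; ◇q there: w1:T, w4:T. ✓
w4: successors {w5}; ◇q there: w5:T. ✓
w5: successors {w6}; ◇q there: w6:T. ✓
w6: successors {w7}; ◇q there: w7:F. ✗
w7: no successors, so ◇◇q fails. ✗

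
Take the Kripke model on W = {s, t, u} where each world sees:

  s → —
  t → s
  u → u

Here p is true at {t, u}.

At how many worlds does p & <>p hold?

s: p is F, <>p is F. ✗
t: p is T, <>p is F. ✗
u: p is T, <>p is T. ✓
Satisfying worlds: {u}.

1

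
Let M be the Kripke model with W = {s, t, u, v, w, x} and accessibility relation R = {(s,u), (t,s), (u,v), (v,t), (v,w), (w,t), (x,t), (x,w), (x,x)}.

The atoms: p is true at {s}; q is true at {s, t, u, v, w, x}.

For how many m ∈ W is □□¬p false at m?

3

s: successors {u}; □¬p there: u:T. ✓
t: successors {s}; □¬p there: s:T. ✓
u: successors {v}; □¬p there: v:T. ✓
v: successors {t, w}; □¬p there: t:F, w:T. ✗
w: successors {t}; □¬p there: t:F. ✗
x: successors {t, w, x}; □¬p there: t:F, w:T, x:T. ✗
Satisfying worlds: {s, t, u}.
So □□¬p fails at the other 3 worlds.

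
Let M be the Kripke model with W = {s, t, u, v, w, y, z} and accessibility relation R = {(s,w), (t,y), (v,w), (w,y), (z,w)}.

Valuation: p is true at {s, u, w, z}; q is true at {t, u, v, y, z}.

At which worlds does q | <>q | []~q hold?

{s, t, u, v, w, y, z}

s: q | <>q is F, []~q is T. ✓
t: q | <>q is T, []~q is F. ✓
u: q | <>q is T, []~q is T. ✓
v: q | <>q is T, []~q is T. ✓
w: q | <>q is T, []~q is F. ✓
y: q | <>q is T, []~q is T. ✓
z: q | <>q is T, []~q is T. ✓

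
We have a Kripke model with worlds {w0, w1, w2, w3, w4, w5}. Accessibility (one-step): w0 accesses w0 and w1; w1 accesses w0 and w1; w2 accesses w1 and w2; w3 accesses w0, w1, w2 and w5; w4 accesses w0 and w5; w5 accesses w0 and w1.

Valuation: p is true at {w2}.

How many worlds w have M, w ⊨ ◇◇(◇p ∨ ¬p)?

w0: successors {w0, w1}; ◇(◇p ∨ ¬p) there: w0:T, w1:T. ✓
w1: successors {w0, w1}; ◇(◇p ∨ ¬p) there: w0:T, w1:T. ✓
w2: successors {w1, w2}; ◇(◇p ∨ ¬p) there: w1:T, w2:T. ✓
w3: successors {w0, w1, w2, w5}; ◇(◇p ∨ ¬p) there: w0:T, w1:T, w2:T, w5:T. ✓
w4: successors {w0, w5}; ◇(◇p ∨ ¬p) there: w0:T, w5:T. ✓
w5: successors {w0, w1}; ◇(◇p ∨ ¬p) there: w0:T, w1:T. ✓
Satisfying worlds: {w0, w1, w2, w3, w4, w5}.

6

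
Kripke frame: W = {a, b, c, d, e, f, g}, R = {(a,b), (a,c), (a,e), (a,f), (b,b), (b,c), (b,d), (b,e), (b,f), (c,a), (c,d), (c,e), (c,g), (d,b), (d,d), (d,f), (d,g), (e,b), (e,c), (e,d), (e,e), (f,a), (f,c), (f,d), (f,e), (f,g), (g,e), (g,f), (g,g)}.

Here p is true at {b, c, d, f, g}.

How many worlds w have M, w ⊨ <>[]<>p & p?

5

a: <>[]<>p is T, p is F. ✗
b: <>[]<>p is T, p is T. ✓
c: <>[]<>p is T, p is T. ✓
d: <>[]<>p is T, p is T. ✓
e: <>[]<>p is T, p is F. ✗
f: <>[]<>p is T, p is T. ✓
g: <>[]<>p is T, p is T. ✓
Satisfying worlds: {b, c, d, f, g}.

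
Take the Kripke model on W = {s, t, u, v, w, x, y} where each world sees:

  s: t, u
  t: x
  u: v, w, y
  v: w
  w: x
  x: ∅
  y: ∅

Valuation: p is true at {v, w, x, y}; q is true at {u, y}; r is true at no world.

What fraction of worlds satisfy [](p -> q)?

3/7

s: successors {t, u}; p -> q there: t:T, u:T. ✓
t: successors {x}; p -> q there: x:F. ✗
u: successors {v, w, y}; p -> q there: v:F, w:F, y:T. ✗
v: successors {w}; p -> q there: w:F. ✗
w: successors {x}; p -> q there: x:F. ✗
x: no successors, so [](p -> q) holds vacuously. ✓
y: no successors, so [](p -> q) holds vacuously. ✓
That's 3 of 7 worlds, so 3/7.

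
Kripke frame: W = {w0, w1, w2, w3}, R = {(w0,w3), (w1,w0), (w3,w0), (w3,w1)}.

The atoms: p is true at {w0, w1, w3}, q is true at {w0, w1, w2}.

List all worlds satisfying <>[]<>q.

w0: successors {w3}; []<>q there: w3:F. ✗
w1: successors {w0}; []<>q there: w0:T. ✓
w2: no successors, so <>[]<>q fails. ✗
w3: successors {w0, w1}; []<>q there: w0:T, w1:F. ✓

{w1, w3}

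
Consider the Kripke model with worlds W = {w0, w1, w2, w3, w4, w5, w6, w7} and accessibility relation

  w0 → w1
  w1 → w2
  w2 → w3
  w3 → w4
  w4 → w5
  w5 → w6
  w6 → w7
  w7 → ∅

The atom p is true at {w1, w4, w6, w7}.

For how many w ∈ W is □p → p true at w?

5

w0: □p is T, p is F. ✗
w1: □p is F, p is T. ✓
w2: □p is F, p is F. ✓
w3: □p is T, p is F. ✗
w4: □p is F, p is T. ✓
w5: □p is T, p is F. ✗
w6: □p is T, p is T. ✓
w7: □p is T, p is T. ✓
Satisfying worlds: {w1, w2, w4, w6, w7}.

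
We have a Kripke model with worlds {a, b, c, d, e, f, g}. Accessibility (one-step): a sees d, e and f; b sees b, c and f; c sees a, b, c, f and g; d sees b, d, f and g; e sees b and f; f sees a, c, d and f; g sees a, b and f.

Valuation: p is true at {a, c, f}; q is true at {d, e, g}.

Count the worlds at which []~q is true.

a: successors {d, e, f}; ~q there: d:F, e:F, f:T. ✗
b: successors {b, c, f}; ~q there: b:T, c:T, f:T. ✓
c: successors {a, b, c, f, g}; ~q there: a:T, b:T, c:T, f:T, g:F. ✗
d: successors {b, d, f, g}; ~q there: b:T, d:F, f:T, g:F. ✗
e: successors {b, f}; ~q there: b:T, f:T. ✓
f: successors {a, c, d, f}; ~q there: a:T, c:T, d:F, f:T. ✗
g: successors {a, b, f}; ~q there: a:T, b:T, f:T. ✓
Satisfying worlds: {b, e, g}.

3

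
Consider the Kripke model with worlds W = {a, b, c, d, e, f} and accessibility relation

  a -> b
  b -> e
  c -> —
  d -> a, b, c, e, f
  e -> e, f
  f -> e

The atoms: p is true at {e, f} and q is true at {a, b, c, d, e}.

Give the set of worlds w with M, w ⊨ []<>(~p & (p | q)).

{c}

a: successors {b}; <>(~p & (p | q)) there: b:F. ✗
b: successors {e}; <>(~p & (p | q)) there: e:F. ✗
c: no successors, so []<>(~p & (p | q)) holds vacuously. ✓
d: successors {a, b, c, e, f}; <>(~p & (p | q)) there: a:T, b:F, c:F, e:F, f:F. ✗
e: successors {e, f}; <>(~p & (p | q)) there: e:F, f:F. ✗
f: successors {e}; <>(~p & (p | q)) there: e:F. ✗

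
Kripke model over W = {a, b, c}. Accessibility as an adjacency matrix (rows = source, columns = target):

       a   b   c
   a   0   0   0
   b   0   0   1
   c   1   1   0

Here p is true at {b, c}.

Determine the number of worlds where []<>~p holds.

a: no successors, so []<>~p holds vacuously. ✓
b: successors {c}; <>~p there: c:T. ✓
c: successors {a, b}; <>~p there: a:F, b:F. ✗
Satisfying worlds: {a, b}.

2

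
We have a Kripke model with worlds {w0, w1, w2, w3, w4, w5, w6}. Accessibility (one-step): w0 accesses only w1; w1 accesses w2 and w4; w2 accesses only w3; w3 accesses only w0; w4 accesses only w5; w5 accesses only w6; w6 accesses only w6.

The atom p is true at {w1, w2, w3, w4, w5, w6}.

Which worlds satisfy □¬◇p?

{w2}

w0: successors {w1}; ¬◇p there: w1:F. ✗
w1: successors {w2, w4}; ¬◇p there: w2:F, w4:F. ✗
w2: successors {w3}; ¬◇p there: w3:T. ✓
w3: successors {w0}; ¬◇p there: w0:F. ✗
w4: successors {w5}; ¬◇p there: w5:F. ✗
w5: successors {w6}; ¬◇p there: w6:F. ✗
w6: successors {w6}; ¬◇p there: w6:F. ✗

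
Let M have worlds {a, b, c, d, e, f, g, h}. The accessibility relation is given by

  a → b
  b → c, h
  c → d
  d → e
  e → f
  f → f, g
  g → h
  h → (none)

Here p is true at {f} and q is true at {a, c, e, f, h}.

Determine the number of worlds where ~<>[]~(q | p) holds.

6

a: <>[]~(q | p) is F. ✓
b: <>[]~(q | p) is T. ✗
c: <>[]~(q | p) is F. ✓
d: <>[]~(q | p) is F. ✓
e: <>[]~(q | p) is F. ✓
f: <>[]~(q | p) is F. ✓
g: <>[]~(q | p) is T. ✗
h: <>[]~(q | p) is F. ✓
Satisfying worlds: {a, c, d, e, f, h}.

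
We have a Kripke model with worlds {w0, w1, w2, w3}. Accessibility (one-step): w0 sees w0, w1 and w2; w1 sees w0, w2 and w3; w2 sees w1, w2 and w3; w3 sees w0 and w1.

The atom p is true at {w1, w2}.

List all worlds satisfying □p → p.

w0: □p is F, p is F. ✓
w1: □p is F, p is T. ✓
w2: □p is F, p is T. ✓
w3: □p is F, p is F. ✓

{w0, w1, w2, w3}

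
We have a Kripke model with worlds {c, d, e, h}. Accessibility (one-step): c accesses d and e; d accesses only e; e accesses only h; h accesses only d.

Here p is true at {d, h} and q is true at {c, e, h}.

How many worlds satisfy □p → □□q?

3

c: □p is F, □□q is T. ✓
d: □p is F, □□q is T. ✓
e: □p is T, □□q is F. ✗
h: □p is T, □□q is T. ✓
Satisfying worlds: {c, d, h}.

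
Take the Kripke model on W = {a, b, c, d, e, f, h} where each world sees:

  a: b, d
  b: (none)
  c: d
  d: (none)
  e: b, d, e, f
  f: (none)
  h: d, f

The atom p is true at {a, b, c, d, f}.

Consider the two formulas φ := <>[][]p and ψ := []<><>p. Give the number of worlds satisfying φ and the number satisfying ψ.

4 and 3

For <>[][]p:
a: successors {b, d}; [][]p there: b:T, d:T. ✓
b: no successors, so <>[][]p fails. ✗
c: successors {d}; [][]p there: d:T. ✓
d: no successors, so <>[][]p fails. ✗
e: successors {b, d, e, f}; [][]p there: b:T, d:T, e:F, f:T. ✓
f: no successors, so <>[][]p fails. ✗
h: successors {d, f}; [][]p there: d:T, f:T. ✓
— 4 worlds.
For []<><>p:
a: successors {b, d}; <><>p there: b:F, d:F. ✗
b: no successors, so []<><>p holds vacuously. ✓
c: successors {d}; <><>p there: d:F. ✗
d: no successors, so []<><>p holds vacuously. ✓
e: successors {b, d, e, f}; <><>p there: b:F, d:F, e:T, f:F. ✗
f: no successors, so []<><>p holds vacuously. ✓
h: successors {d, f}; <><>p there: d:F, f:F. ✗
— 3 worlds.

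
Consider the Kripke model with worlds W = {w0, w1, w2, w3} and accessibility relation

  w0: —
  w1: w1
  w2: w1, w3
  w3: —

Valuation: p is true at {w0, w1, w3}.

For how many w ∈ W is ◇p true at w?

w0: no successors, so ◇p fails. ✗
w1: successors {w1}; p there: w1:T. ✓
w2: successors {w1, w3}; p there: w1:T, w3:T. ✓
w3: no successors, so ◇p fails. ✗
Satisfying worlds: {w1, w2}.

2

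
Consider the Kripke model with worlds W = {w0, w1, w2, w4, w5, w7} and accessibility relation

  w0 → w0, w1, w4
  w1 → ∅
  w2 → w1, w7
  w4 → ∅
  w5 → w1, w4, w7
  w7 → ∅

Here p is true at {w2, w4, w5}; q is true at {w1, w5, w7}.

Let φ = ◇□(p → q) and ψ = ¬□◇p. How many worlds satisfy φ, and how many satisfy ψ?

3 and 3

For ◇□(p → q):
w0: successors {w0, w1, w4}; □(p → q) there: w0:F, w1:T, w4:T. ✓
w1: no successors, so ◇□(p → q) fails. ✗
w2: successors {w1, w7}; □(p → q) there: w1:T, w7:T. ✓
w4: no successors, so ◇□(p → q) fails. ✗
w5: successors {w1, w4, w7}; □(p → q) there: w1:T, w4:T, w7:T. ✓
w7: no successors, so ◇□(p → q) fails. ✗
— 3 worlds.
For ¬□◇p:
w0: □◇p is F. ✓
w1: □◇p is T. ✗
w2: □◇p is F. ✓
w4: □◇p is T. ✗
w5: □◇p is F. ✓
w7: □◇p is T. ✗
— 3 worlds.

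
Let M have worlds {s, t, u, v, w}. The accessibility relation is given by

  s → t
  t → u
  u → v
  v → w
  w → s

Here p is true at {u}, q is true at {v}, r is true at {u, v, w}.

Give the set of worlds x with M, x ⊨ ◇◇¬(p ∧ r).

s: successors {t}; ◇¬(p ∧ r) there: t:F. ✗
t: successors {u}; ◇¬(p ∧ r) there: u:T. ✓
u: successors {v}; ◇¬(p ∧ r) there: v:T. ✓
v: successors {w}; ◇¬(p ∧ r) there: w:T. ✓
w: successors {s}; ◇¬(p ∧ r) there: s:T. ✓

{t, u, v, w}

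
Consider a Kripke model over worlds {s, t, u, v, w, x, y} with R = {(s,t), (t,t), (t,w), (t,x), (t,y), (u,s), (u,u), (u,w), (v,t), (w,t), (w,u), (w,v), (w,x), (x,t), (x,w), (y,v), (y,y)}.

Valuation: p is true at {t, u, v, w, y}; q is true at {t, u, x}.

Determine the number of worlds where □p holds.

s: successors {t}; p there: t:T. ✓
t: successors {t, w, x, y}; p there: t:T, w:T, x:F, y:T. ✗
u: successors {s, u, w}; p there: s:F, u:T, w:T. ✗
v: successors {t}; p there: t:T. ✓
w: successors {t, u, v, x}; p there: t:T, u:T, v:T, x:F. ✗
x: successors {t, w}; p there: t:T, w:T. ✓
y: successors {v, y}; p there: v:T, y:T. ✓
Satisfying worlds: {s, v, x, y}.

4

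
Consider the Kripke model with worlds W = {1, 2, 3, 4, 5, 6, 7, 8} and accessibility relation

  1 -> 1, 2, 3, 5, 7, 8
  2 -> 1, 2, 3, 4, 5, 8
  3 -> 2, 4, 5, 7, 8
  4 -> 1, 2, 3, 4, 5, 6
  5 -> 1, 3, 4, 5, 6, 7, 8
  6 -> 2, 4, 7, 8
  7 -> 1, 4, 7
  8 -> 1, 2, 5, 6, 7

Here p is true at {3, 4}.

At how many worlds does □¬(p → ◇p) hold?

0

1: successors {1, 2, 3, 5, 7, 8}; ¬(p → ◇p) there: 1:F, 2:F, 3:F, 5:F, 7:F, 8:F. ✗
2: successors {1, 2, 3, 4, 5, 8}; ¬(p → ◇p) there: 1:F, 2:F, 3:F, 4:F, 5:F, 8:F. ✗
3: successors {2, 4, 5, 7, 8}; ¬(p → ◇p) there: 2:F, 4:F, 5:F, 7:F, 8:F. ✗
4: successors {1, 2, 3, 4, 5, 6}; ¬(p → ◇p) there: 1:F, 2:F, 3:F, 4:F, 5:F, 6:F. ✗
5: successors {1, 3, 4, 5, 6, 7, 8}; ¬(p → ◇p) there: 1:F, 3:F, 4:F, 5:F, 6:F, 7:F, 8:F. ✗
6: successors {2, 4, 7, 8}; ¬(p → ◇p) there: 2:F, 4:F, 7:F, 8:F. ✗
7: successors {1, 4, 7}; ¬(p → ◇p) there: 1:F, 4:F, 7:F. ✗
8: successors {1, 2, 5, 6, 7}; ¬(p → ◇p) there: 1:F, 2:F, 5:F, 6:F, 7:F. ✗
Satisfying worlds: ∅.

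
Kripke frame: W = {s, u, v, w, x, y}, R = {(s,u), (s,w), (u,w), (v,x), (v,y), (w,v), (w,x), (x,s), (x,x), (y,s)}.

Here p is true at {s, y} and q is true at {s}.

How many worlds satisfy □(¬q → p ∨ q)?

s: successors {u, w}; ¬q → p ∨ q there: u:F, w:F. ✗
u: successors {w}; ¬q → p ∨ q there: w:F. ✗
v: successors {x, y}; ¬q → p ∨ q there: x:F, y:T. ✗
w: successors {v, x}; ¬q → p ∨ q there: v:F, x:F. ✗
x: successors {s, x}; ¬q → p ∨ q there: s:T, x:F. ✗
y: successors {s}; ¬q → p ∨ q there: s:T. ✓
Satisfying worlds: {y}.

1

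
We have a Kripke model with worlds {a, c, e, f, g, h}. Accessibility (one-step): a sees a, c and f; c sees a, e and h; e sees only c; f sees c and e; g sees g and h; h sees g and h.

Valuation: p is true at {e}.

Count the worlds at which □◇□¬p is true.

4

a: successors {a, c, f}; ◇□¬p there: a:T, c:T, f:T. ✓
c: successors {a, e, h}; ◇□¬p there: a:T, e:F, h:T. ✗
e: successors {c}; ◇□¬p there: c:T. ✓
f: successors {c, e}; ◇□¬p there: c:T, e:F. ✗
g: successors {g, h}; ◇□¬p there: g:T, h:T. ✓
h: successors {g, h}; ◇□¬p there: g:T, h:T. ✓
Satisfying worlds: {a, e, g, h}.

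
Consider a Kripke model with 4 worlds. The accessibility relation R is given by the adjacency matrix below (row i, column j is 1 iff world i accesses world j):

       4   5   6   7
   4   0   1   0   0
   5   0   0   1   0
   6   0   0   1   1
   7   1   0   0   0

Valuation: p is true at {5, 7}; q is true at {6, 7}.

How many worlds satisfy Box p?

4: successors {5}; p there: 5:T. ✓
5: successors {6}; p there: 6:F. ✗
6: successors {6, 7}; p there: 6:F, 7:T. ✗
7: successors {4}; p there: 4:F. ✗
Satisfying worlds: {4}.

1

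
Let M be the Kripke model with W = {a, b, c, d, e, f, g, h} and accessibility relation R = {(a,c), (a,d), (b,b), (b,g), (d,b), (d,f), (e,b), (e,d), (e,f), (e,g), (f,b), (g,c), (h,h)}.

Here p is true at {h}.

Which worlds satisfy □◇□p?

{c, h}

a: successors {c, d}; ◇□p there: c:F, d:F. ✗
b: successors {b, g}; ◇□p there: b:F, g:T. ✗
c: no successors, so □◇□p holds vacuously. ✓
d: successors {b, f}; ◇□p there: b:F, f:F. ✗
e: successors {b, d, f, g}; ◇□p there: b:F, d:F, f:F, g:T. ✗
f: successors {b}; ◇□p there: b:F. ✗
g: successors {c}; ◇□p there: c:F. ✗
h: successors {h}; ◇□p there: h:T. ✓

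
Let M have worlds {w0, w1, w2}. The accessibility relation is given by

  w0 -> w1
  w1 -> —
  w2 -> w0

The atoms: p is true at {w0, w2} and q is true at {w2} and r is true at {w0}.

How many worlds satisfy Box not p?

w0: successors {w1}; not p there: w1:T. ✓
w1: no successors, so Box not p holds vacuously. ✓
w2: successors {w0}; not p there: w0:F. ✗
Satisfying worlds: {w0, w1}.

2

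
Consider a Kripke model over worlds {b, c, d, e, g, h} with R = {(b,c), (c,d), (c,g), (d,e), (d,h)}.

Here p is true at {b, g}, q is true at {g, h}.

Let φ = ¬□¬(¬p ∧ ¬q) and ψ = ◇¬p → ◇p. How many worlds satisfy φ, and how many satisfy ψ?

For ¬□¬(¬p ∧ ¬q):
b: □¬(¬p ∧ ¬q) is F. ✓
c: □¬(¬p ∧ ¬q) is F. ✓
d: □¬(¬p ∧ ¬q) is F. ✓
e: □¬(¬p ∧ ¬q) is T. ✗
g: □¬(¬p ∧ ¬q) is T. ✗
h: □¬(¬p ∧ ¬q) is T. ✗
— 3 worlds.
For ◇¬p → ◇p:
b: ◇¬p is T, ◇p is F. ✗
c: ◇¬p is T, ◇p is T. ✓
d: ◇¬p is T, ◇p is F. ✗
e: ◇¬p is F, ◇p is F. ✓
g: ◇¬p is F, ◇p is F. ✓
h: ◇¬p is F, ◇p is F. ✓
— 4 worlds.

3 and 4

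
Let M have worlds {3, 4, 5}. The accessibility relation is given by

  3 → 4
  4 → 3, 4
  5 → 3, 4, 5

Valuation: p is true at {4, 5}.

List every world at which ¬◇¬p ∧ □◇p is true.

{3}

3: ¬◇¬p is T, □◇p is T. ✓
4: ¬◇¬p is F, □◇p is T. ✗
5: ¬◇¬p is F, □◇p is T. ✗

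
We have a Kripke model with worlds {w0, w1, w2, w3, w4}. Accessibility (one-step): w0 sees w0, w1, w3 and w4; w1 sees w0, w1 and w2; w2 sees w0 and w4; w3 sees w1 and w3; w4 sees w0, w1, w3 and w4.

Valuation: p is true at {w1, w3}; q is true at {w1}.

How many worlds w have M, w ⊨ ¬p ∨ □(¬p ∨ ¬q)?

3

w0: ¬p is T, □(¬p ∨ ¬q) is F. ✓
w1: ¬p is F, □(¬p ∨ ¬q) is F. ✗
w2: ¬p is T, □(¬p ∨ ¬q) is T. ✓
w3: ¬p is F, □(¬p ∨ ¬q) is F. ✗
w4: ¬p is T, □(¬p ∨ ¬q) is F. ✓
Satisfying worlds: {w0, w2, w4}.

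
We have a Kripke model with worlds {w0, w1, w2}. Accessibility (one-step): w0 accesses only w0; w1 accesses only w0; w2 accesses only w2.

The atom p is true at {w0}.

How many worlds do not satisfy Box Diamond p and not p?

2

w0: Box Diamond p is T, not p is F. ✗
w1: Box Diamond p is T, not p is T. ✓
w2: Box Diamond p is F, not p is T. ✗
Satisfying worlds: {w1}.
So Box Diamond p and not p fails at the other 2 worlds.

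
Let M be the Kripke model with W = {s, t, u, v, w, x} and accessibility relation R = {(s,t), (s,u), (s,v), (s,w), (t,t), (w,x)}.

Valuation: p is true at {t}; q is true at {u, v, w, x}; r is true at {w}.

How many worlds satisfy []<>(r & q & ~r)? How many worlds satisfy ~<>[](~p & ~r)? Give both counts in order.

For []<>(r & q & ~r):
s: successors {t, u, v, w}; <>(r & q & ~r) there: t:F, u:F, v:F, w:F. ✗
t: successors {t}; <>(r & q & ~r) there: t:F. ✗
u: no successors, so []<>(r & q & ~r) holds vacuously. ✓
v: no successors, so []<>(r & q & ~r) holds vacuously. ✓
w: successors {x}; <>(r & q & ~r) there: x:F. ✗
x: no successors, so []<>(r & q & ~r) holds vacuously. ✓
— 3 worlds.
For ~<>[](~p & ~r):
s: <>[](~p & ~r) is T. ✗
t: <>[](~p & ~r) is F. ✓
u: <>[](~p & ~r) is F. ✓
v: <>[](~p & ~r) is F. ✓
w: <>[](~p & ~r) is T. ✗
x: <>[](~p & ~r) is F. ✓
— 4 worlds.

3 and 4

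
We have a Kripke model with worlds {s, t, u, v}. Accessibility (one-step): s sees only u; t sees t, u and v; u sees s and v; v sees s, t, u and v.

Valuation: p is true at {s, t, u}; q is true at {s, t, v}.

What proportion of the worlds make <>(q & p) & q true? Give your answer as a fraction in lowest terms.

s: <>(q & p) is F, q is T. ✗
t: <>(q & p) is T, q is T. ✓
u: <>(q & p) is T, q is F. ✗
v: <>(q & p) is T, q is T. ✓
That's 2 of 4 worlds, so 2/4 = 1/2.

1/2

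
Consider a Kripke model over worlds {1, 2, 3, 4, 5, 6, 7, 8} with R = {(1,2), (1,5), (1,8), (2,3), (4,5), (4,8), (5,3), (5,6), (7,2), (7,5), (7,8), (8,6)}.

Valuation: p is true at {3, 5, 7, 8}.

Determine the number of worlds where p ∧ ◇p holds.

2

1: p is F, ◇p is T. ✗
2: p is F, ◇p is T. ✗
3: p is T, ◇p is F. ✗
4: p is F, ◇p is T. ✗
5: p is T, ◇p is T. ✓
6: p is F, ◇p is F. ✗
7: p is T, ◇p is T. ✓
8: p is T, ◇p is F. ✗
Satisfying worlds: {5, 7}.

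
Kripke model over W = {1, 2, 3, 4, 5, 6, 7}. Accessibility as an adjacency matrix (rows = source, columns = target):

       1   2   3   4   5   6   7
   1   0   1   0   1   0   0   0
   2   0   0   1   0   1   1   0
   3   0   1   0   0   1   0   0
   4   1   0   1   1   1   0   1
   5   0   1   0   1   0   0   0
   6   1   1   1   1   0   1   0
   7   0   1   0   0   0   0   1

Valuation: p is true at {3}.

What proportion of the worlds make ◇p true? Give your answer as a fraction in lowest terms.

1: successors {2, 4}; p there: 2:F, 4:F. ✗
2: successors {3, 5, 6}; p there: 3:T, 5:F, 6:F. ✓
3: successors {2, 5}; p there: 2:F, 5:F. ✗
4: successors {1, 3, 4, 5, 7}; p there: 1:F, 3:T, 4:F, 5:F, 7:F. ✓
5: successors {2, 4}; p there: 2:F, 4:F. ✗
6: successors {1, 2, 3, 4, 6}; p there: 1:F, 2:F, 3:T, 4:F, 6:F. ✓
7: successors {2, 7}; p there: 2:F, 7:F. ✗
That's 3 of 7 worlds, so 3/7.

3/7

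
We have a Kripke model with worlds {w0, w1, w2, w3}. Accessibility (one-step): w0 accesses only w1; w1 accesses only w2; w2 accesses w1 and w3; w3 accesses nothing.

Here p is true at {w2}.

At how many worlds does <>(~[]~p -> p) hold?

2

w0: successors {w1}; ~[]~p -> p there: w1:F. ✗
w1: successors {w2}; ~[]~p -> p there: w2:T. ✓
w2: successors {w1, w3}; ~[]~p -> p there: w1:F, w3:T. ✓
w3: no successors, so <>(~[]~p -> p) fails. ✗
Satisfying worlds: {w1, w2}.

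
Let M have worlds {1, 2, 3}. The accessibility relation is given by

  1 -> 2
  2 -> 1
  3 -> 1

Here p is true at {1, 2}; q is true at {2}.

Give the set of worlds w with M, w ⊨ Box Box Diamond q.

1: successors {2}; Box Diamond q there: 2:T. ✓
2: successors {1}; Box Diamond q there: 1:F. ✗
3: successors {1}; Box Diamond q there: 1:F. ✗

{1}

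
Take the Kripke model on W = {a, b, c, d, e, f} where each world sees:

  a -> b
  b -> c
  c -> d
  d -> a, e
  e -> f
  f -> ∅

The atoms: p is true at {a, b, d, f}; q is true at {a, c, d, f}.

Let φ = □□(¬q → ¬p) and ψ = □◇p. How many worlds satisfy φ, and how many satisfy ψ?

5 and 4

For □□(¬q → ¬p):
a: successors {b}; □(¬q → ¬p) there: b:T. ✓
b: successors {c}; □(¬q → ¬p) there: c:T. ✓
c: successors {d}; □(¬q → ¬p) there: d:T. ✓
d: successors {a, e}; □(¬q → ¬p) there: a:F, e:T. ✗
e: successors {f}; □(¬q → ¬p) there: f:T. ✓
f: no successors, so □□(¬q → ¬p) holds vacuously. ✓
— 5 worlds.
For □◇p:
a: successors {b}; ◇p there: b:F. ✗
b: successors {c}; ◇p there: c:T. ✓
c: successors {d}; ◇p there: d:T. ✓
d: successors {a, e}; ◇p there: a:T, e:T. ✓
e: successors {f}; ◇p there: f:F. ✗
f: no successors, so □◇p holds vacuously. ✓
— 4 worlds.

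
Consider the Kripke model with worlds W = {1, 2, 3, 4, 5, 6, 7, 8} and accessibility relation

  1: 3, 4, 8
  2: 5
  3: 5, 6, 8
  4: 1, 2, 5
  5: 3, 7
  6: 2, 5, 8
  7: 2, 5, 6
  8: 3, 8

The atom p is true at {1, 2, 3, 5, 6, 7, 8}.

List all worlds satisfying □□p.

1: successors {3, 4, 8}; □p there: 3:T, 4:T, 8:T. ✓
2: successors {5}; □p there: 5:T. ✓
3: successors {5, 6, 8}; □p there: 5:T, 6:T, 8:T. ✓
4: successors {1, 2, 5}; □p there: 1:F, 2:T, 5:T. ✗
5: successors {3, 7}; □p there: 3:T, 7:T. ✓
6: successors {2, 5, 8}; □p there: 2:T, 5:T, 8:T. ✓
7: successors {2, 5, 6}; □p there: 2:T, 5:T, 6:T. ✓
8: successors {3, 8}; □p there: 3:T, 8:T. ✓

{1, 2, 3, 5, 6, 7, 8}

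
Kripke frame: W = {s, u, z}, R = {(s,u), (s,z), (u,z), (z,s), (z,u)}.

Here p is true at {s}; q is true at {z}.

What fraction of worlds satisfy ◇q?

2/3

s: successors {u, z}; q there: u:F, z:T. ✓
u: successors {z}; q there: z:T. ✓
z: successors {s, u}; q there: s:F, u:F. ✗
That's 2 of 3 worlds, so 2/3.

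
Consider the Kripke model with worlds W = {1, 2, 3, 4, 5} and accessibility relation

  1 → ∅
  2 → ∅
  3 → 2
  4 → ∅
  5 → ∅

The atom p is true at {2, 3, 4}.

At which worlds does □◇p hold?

1: no successors, so □◇p holds vacuously. ✓
2: no successors, so □◇p holds vacuously. ✓
3: successors {2}; ◇p there: 2:F. ✗
4: no successors, so □◇p holds vacuously. ✓
5: no successors, so □◇p holds vacuously. ✓

{1, 2, 4, 5}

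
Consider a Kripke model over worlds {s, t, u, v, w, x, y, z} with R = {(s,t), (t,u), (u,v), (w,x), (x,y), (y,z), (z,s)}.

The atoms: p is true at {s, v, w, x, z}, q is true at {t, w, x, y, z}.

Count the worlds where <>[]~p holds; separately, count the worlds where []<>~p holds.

For <>[]~p:
s: successors {t}; []~p there: t:T. ✓
t: successors {u}; []~p there: u:F. ✗
u: successors {v}; []~p there: v:T. ✓
v: no successors, so <>[]~p fails. ✗
w: successors {x}; []~p there: x:T. ✓
x: successors {y}; []~p there: y:F. ✗
y: successors {z}; []~p there: z:F. ✗
z: successors {s}; []~p there: s:T. ✓
— 4 worlds.
For []<>~p:
s: successors {t}; <>~p there: t:T. ✓
t: successors {u}; <>~p there: u:F. ✗
u: successors {v}; <>~p there: v:F. ✗
v: no successors, so []<>~p holds vacuously. ✓
w: successors {x}; <>~p there: x:T. ✓
x: successors {y}; <>~p there: y:F. ✗
y: successors {z}; <>~p there: z:F. ✗
z: successors {s}; <>~p there: s:T. ✓
— 4 worlds.

4 and 4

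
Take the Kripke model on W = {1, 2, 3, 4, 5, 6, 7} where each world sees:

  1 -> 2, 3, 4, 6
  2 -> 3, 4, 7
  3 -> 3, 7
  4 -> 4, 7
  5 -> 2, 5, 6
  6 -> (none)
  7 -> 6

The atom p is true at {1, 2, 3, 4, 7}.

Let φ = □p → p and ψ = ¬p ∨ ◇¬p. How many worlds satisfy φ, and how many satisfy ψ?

For □p → p:
1: □p is F, p is T. ✓
2: □p is T, p is T. ✓
3: □p is T, p is T. ✓
4: □p is T, p is T. ✓
5: □p is F, p is F. ✓
6: □p is T, p is F. ✗
7: □p is F, p is T. ✓
— 6 worlds.
For ¬p ∨ ◇¬p:
1: ¬p is F, ◇¬p is T. ✓
2: ¬p is F, ◇¬p is F. ✗
3: ¬p is F, ◇¬p is F. ✗
4: ¬p is F, ◇¬p is F. ✗
5: ¬p is T, ◇¬p is T. ✓
6: ¬p is T, ◇¬p is F. ✓
7: ¬p is F, ◇¬p is T. ✓
— 4 worlds.

6 and 4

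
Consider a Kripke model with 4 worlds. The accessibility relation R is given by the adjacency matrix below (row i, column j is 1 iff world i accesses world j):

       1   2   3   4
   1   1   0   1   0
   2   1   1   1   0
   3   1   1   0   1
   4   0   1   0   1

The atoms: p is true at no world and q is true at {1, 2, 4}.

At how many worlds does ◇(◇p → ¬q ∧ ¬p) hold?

1: successors {1, 3}; ◇p → ¬q ∧ ¬p there: 1:T, 3:T. ✓
2: successors {1, 2, 3}; ◇p → ¬q ∧ ¬p there: 1:T, 2:T, 3:T. ✓
3: successors {1, 2, 4}; ◇p → ¬q ∧ ¬p there: 1:T, 2:T, 4:T. ✓
4: successors {2, 4}; ◇p → ¬q ∧ ¬p there: 2:T, 4:T. ✓
Satisfying worlds: {1, 2, 3, 4}.

4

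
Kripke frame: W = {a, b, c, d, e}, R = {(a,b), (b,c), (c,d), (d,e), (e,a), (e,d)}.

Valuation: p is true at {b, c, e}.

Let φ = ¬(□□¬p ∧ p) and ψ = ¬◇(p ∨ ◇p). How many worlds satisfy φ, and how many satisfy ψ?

4 and 0

For ¬(□□¬p ∧ p):
a: □□¬p ∧ p is F. ✓
b: □□¬p ∧ p is T. ✗
c: □□¬p ∧ p is F. ✓
d: □□¬p ∧ p is F. ✓
e: □□¬p ∧ p is F. ✓
— 4 worlds.
For ¬◇(p ∨ ◇p):
a: ◇(p ∨ ◇p) is T. ✗
b: ◇(p ∨ ◇p) is T. ✗
c: ◇(p ∨ ◇p) is T. ✗
d: ◇(p ∨ ◇p) is T. ✗
e: ◇(p ∨ ◇p) is T. ✗
— 0 worlds.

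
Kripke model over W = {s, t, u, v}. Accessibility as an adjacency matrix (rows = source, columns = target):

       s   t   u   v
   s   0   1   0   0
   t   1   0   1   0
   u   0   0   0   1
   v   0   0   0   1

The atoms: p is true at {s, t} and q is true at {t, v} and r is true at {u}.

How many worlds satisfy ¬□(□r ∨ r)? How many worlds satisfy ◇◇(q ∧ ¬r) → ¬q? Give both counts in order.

For ¬□(□r ∨ r):
s: □(□r ∨ r) is F. ✓
t: □(□r ∨ r) is F. ✓
u: □(□r ∨ r) is F. ✓
v: □(□r ∨ r) is F. ✓
— 4 worlds.
For ◇◇(q ∧ ¬r) → ¬q:
s: ◇◇(q ∧ ¬r) is F, ¬q is T. ✓
t: ◇◇(q ∧ ¬r) is T, ¬q is F. ✗
u: ◇◇(q ∧ ¬r) is T, ¬q is T. ✓
v: ◇◇(q ∧ ¬r) is T, ¬q is F. ✗
— 2 worlds.

4 and 2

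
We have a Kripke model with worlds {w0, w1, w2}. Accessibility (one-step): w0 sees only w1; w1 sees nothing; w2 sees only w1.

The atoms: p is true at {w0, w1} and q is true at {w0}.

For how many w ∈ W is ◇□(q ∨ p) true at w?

2

w0: successors {w1}; □(q ∨ p) there: w1:T. ✓
w1: no successors, so ◇□(q ∨ p) fails. ✗
w2: successors {w1}; □(q ∨ p) there: w1:T. ✓
Satisfying worlds: {w0, w2}.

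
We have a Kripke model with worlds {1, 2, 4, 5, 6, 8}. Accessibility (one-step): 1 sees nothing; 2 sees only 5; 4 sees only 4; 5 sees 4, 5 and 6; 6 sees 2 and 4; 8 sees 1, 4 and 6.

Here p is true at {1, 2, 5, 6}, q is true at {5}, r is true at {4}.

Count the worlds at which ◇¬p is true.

1: no successors, so ◇¬p fails. ✗
2: successors {5}; ¬p there: 5:F. ✗
4: successors {4}; ¬p there: 4:T. ✓
5: successors {4, 5, 6}; ¬p there: 4:T, 5:F, 6:F. ✓
6: successors {2, 4}; ¬p there: 2:F, 4:T. ✓
8: successors {1, 4, 6}; ¬p there: 1:F, 4:T, 6:F. ✓
Satisfying worlds: {4, 5, 6, 8}.

4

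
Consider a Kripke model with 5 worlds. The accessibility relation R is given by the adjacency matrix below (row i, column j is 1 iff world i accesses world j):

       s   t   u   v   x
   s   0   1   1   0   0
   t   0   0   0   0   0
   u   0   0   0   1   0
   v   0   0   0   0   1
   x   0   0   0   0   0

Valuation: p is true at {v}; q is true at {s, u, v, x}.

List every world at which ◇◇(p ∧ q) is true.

{s}

s: successors {t, u}; ◇(p ∧ q) there: t:F, u:T. ✓
t: no successors, so ◇◇(p ∧ q) fails. ✗
u: successors {v}; ◇(p ∧ q) there: v:F. ✗
v: successors {x}; ◇(p ∧ q) there: x:F. ✗
x: no successors, so ◇◇(p ∧ q) fails. ✗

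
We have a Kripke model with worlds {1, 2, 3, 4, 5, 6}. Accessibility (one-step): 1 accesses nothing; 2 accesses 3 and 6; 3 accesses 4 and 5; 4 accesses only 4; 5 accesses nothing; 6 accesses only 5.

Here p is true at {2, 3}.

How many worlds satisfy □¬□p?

4

1: no successors, so □¬□p holds vacuously. ✓
2: successors {3, 6}; ¬□p there: 3:T, 6:T. ✓
3: successors {4, 5}; ¬□p there: 4:T, 5:F. ✗
4: successors {4}; ¬□p there: 4:T. ✓
5: no successors, so □¬□p holds vacuously. ✓
6: successors {5}; ¬□p there: 5:F. ✗
Satisfying worlds: {1, 2, 4, 5}.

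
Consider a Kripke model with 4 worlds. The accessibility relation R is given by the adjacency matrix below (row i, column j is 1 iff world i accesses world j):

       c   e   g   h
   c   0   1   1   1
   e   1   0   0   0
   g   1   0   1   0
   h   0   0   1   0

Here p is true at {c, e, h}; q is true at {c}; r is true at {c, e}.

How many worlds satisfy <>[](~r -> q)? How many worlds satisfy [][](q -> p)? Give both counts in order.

For <>[](~r -> q):
c: successors {e, g, h}; [](~r -> q) there: e:T, g:F, h:F. ✓
e: successors {c}; [](~r -> q) there: c:F. ✗
g: successors {c, g}; [](~r -> q) there: c:F, g:F. ✗
h: successors {g}; [](~r -> q) there: g:F. ✗
— 1 world.
For [][](q -> p):
c: successors {e, g, h}; [](q -> p) there: e:T, g:T, h:T. ✓
e: successors {c}; [](q -> p) there: c:T. ✓
g: successors {c, g}; [](q -> p) there: c:T, g:T. ✓
h: successors {g}; [](q -> p) there: g:T. ✓
— 4 worlds.

1 and 4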